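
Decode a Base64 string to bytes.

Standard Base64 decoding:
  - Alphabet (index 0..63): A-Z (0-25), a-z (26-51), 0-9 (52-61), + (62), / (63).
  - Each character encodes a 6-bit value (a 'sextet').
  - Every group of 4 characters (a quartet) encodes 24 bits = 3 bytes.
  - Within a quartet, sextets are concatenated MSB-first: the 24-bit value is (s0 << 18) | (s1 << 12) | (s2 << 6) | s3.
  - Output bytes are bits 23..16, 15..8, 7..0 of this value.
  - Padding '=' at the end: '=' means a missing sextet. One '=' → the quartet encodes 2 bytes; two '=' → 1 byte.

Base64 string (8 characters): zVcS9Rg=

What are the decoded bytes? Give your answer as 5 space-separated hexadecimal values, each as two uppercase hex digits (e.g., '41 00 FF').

After char 0 ('z'=51): chars_in_quartet=1 acc=0x33 bytes_emitted=0
After char 1 ('V'=21): chars_in_quartet=2 acc=0xCD5 bytes_emitted=0
After char 2 ('c'=28): chars_in_quartet=3 acc=0x3355C bytes_emitted=0
After char 3 ('S'=18): chars_in_quartet=4 acc=0xCD5712 -> emit CD 57 12, reset; bytes_emitted=3
After char 4 ('9'=61): chars_in_quartet=1 acc=0x3D bytes_emitted=3
After char 5 ('R'=17): chars_in_quartet=2 acc=0xF51 bytes_emitted=3
After char 6 ('g'=32): chars_in_quartet=3 acc=0x3D460 bytes_emitted=3
Padding '=': partial quartet acc=0x3D460 -> emit F5 18; bytes_emitted=5

Answer: CD 57 12 F5 18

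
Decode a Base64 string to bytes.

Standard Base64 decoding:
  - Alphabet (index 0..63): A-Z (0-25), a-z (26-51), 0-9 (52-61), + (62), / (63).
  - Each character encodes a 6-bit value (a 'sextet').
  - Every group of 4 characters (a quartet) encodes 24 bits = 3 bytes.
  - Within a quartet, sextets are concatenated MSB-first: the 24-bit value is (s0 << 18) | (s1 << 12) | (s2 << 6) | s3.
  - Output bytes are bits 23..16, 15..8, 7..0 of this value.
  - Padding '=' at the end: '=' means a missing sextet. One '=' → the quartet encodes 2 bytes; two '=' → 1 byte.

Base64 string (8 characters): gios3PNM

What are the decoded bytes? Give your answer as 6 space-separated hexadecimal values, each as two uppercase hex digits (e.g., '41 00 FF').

Answer: 82 2A 2C DC F3 4C

Derivation:
After char 0 ('g'=32): chars_in_quartet=1 acc=0x20 bytes_emitted=0
After char 1 ('i'=34): chars_in_quartet=2 acc=0x822 bytes_emitted=0
After char 2 ('o'=40): chars_in_quartet=3 acc=0x208A8 bytes_emitted=0
After char 3 ('s'=44): chars_in_quartet=4 acc=0x822A2C -> emit 82 2A 2C, reset; bytes_emitted=3
After char 4 ('3'=55): chars_in_quartet=1 acc=0x37 bytes_emitted=3
After char 5 ('P'=15): chars_in_quartet=2 acc=0xDCF bytes_emitted=3
After char 6 ('N'=13): chars_in_quartet=3 acc=0x373CD bytes_emitted=3
After char 7 ('M'=12): chars_in_quartet=4 acc=0xDCF34C -> emit DC F3 4C, reset; bytes_emitted=6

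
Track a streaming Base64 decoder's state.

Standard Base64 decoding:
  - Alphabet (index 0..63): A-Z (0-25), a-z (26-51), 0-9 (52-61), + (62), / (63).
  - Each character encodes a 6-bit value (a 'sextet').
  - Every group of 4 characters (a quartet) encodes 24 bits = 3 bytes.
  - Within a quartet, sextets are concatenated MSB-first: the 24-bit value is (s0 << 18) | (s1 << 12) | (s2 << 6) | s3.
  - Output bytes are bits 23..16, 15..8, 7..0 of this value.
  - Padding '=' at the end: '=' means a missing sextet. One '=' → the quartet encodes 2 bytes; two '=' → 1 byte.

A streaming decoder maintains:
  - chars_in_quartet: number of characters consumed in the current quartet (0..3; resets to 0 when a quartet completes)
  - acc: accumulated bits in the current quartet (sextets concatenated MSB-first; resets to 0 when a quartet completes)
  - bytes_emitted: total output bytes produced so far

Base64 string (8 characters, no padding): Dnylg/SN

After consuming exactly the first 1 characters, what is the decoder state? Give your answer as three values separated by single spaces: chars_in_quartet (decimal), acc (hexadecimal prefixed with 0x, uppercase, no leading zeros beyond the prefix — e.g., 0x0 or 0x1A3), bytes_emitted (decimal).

After char 0 ('D'=3): chars_in_quartet=1 acc=0x3 bytes_emitted=0

Answer: 1 0x3 0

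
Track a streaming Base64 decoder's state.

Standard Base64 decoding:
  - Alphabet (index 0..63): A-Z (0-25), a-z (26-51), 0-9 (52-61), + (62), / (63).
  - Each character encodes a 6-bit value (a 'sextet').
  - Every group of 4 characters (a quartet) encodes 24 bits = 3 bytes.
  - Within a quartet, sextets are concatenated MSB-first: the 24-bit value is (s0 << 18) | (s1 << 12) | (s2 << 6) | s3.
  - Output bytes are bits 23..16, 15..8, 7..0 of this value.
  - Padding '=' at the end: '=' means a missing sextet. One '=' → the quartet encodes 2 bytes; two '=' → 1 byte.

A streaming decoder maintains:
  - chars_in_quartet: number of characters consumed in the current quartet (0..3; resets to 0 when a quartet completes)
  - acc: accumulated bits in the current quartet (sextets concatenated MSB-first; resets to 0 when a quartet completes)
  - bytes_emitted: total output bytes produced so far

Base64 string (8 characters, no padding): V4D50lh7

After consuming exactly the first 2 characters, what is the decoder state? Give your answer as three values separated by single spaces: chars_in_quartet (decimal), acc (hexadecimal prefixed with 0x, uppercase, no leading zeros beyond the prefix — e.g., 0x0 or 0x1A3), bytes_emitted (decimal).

After char 0 ('V'=21): chars_in_quartet=1 acc=0x15 bytes_emitted=0
After char 1 ('4'=56): chars_in_quartet=2 acc=0x578 bytes_emitted=0

Answer: 2 0x578 0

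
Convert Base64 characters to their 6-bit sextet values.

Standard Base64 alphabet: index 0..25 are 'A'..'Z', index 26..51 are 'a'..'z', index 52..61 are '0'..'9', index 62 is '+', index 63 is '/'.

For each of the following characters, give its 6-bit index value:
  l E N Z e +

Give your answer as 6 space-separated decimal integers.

'l': a..z range, 26 + ord('l') − ord('a') = 37
'E': A..Z range, ord('E') − ord('A') = 4
'N': A..Z range, ord('N') − ord('A') = 13
'Z': A..Z range, ord('Z') − ord('A') = 25
'e': a..z range, 26 + ord('e') − ord('a') = 30
'+': index 62

Answer: 37 4 13 25 30 62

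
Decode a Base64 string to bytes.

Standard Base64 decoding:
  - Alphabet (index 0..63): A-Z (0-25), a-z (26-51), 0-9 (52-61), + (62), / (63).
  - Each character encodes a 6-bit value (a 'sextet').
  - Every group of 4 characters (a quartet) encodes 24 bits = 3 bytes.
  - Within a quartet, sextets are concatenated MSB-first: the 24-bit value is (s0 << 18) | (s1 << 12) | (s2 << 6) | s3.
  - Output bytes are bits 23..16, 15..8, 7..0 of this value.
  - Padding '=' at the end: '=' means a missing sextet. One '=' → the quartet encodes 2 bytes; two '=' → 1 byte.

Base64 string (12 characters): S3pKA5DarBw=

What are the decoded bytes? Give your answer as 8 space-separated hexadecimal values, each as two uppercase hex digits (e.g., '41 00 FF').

After char 0 ('S'=18): chars_in_quartet=1 acc=0x12 bytes_emitted=0
After char 1 ('3'=55): chars_in_quartet=2 acc=0x4B7 bytes_emitted=0
After char 2 ('p'=41): chars_in_quartet=3 acc=0x12DE9 bytes_emitted=0
After char 3 ('K'=10): chars_in_quartet=4 acc=0x4B7A4A -> emit 4B 7A 4A, reset; bytes_emitted=3
After char 4 ('A'=0): chars_in_quartet=1 acc=0x0 bytes_emitted=3
After char 5 ('5'=57): chars_in_quartet=2 acc=0x39 bytes_emitted=3
After char 6 ('D'=3): chars_in_quartet=3 acc=0xE43 bytes_emitted=3
After char 7 ('a'=26): chars_in_quartet=4 acc=0x390DA -> emit 03 90 DA, reset; bytes_emitted=6
After char 8 ('r'=43): chars_in_quartet=1 acc=0x2B bytes_emitted=6
After char 9 ('B'=1): chars_in_quartet=2 acc=0xAC1 bytes_emitted=6
After char 10 ('w'=48): chars_in_quartet=3 acc=0x2B070 bytes_emitted=6
Padding '=': partial quartet acc=0x2B070 -> emit AC 1C; bytes_emitted=8

Answer: 4B 7A 4A 03 90 DA AC 1C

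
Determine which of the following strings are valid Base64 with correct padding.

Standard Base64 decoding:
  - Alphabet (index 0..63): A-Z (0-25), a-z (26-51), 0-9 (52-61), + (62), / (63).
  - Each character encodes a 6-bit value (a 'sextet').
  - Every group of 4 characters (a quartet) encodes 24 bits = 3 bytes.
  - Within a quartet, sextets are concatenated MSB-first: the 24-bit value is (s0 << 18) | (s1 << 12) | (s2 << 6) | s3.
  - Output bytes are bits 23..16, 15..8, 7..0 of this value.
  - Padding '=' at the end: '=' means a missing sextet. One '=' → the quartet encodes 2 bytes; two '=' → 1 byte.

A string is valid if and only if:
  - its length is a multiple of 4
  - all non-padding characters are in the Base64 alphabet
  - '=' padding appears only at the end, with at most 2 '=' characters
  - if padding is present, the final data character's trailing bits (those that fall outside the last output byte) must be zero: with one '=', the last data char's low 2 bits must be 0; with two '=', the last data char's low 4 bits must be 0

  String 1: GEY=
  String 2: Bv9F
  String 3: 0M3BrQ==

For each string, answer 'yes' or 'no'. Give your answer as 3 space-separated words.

Answer: yes yes yes

Derivation:
String 1: 'GEY=' → valid
String 2: 'Bv9F' → valid
String 3: '0M3BrQ==' → valid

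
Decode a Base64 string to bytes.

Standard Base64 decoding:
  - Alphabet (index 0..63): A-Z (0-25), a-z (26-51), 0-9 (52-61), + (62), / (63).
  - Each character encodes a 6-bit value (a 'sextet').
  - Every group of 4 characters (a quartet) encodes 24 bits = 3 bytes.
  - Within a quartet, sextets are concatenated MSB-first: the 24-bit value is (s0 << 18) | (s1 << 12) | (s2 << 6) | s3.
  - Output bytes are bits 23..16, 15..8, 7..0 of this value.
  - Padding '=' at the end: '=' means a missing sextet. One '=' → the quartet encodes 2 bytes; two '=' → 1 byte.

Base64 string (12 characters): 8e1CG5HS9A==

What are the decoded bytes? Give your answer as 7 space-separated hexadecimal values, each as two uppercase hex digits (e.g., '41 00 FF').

Answer: F1 ED 42 1B 91 D2 F4

Derivation:
After char 0 ('8'=60): chars_in_quartet=1 acc=0x3C bytes_emitted=0
After char 1 ('e'=30): chars_in_quartet=2 acc=0xF1E bytes_emitted=0
After char 2 ('1'=53): chars_in_quartet=3 acc=0x3C7B5 bytes_emitted=0
After char 3 ('C'=2): chars_in_quartet=4 acc=0xF1ED42 -> emit F1 ED 42, reset; bytes_emitted=3
After char 4 ('G'=6): chars_in_quartet=1 acc=0x6 bytes_emitted=3
After char 5 ('5'=57): chars_in_quartet=2 acc=0x1B9 bytes_emitted=3
After char 6 ('H'=7): chars_in_quartet=3 acc=0x6E47 bytes_emitted=3
After char 7 ('S'=18): chars_in_quartet=4 acc=0x1B91D2 -> emit 1B 91 D2, reset; bytes_emitted=6
After char 8 ('9'=61): chars_in_quartet=1 acc=0x3D bytes_emitted=6
After char 9 ('A'=0): chars_in_quartet=2 acc=0xF40 bytes_emitted=6
Padding '==': partial quartet acc=0xF40 -> emit F4; bytes_emitted=7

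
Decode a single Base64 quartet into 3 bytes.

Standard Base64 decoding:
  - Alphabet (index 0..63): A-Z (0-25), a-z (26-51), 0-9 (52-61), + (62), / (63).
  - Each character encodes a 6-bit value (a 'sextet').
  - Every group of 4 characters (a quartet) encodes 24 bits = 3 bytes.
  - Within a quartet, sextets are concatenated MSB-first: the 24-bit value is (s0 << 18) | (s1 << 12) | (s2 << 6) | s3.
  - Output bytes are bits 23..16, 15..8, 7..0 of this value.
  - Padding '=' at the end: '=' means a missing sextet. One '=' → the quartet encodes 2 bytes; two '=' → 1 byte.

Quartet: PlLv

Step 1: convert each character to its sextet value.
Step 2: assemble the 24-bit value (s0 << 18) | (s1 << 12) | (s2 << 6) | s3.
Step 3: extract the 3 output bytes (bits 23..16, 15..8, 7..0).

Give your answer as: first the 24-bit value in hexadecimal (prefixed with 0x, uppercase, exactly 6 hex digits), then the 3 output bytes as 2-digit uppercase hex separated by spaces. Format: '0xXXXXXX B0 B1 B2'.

Answer: 0x3E52EF 3E 52 EF

Derivation:
Sextets: P=15, l=37, L=11, v=47
24-bit: (15<<18) | (37<<12) | (11<<6) | 47
      = 0x3C0000 | 0x025000 | 0x0002C0 | 0x00002F
      = 0x3E52EF
Bytes: (v>>16)&0xFF=3E, (v>>8)&0xFF=52, v&0xFF=EF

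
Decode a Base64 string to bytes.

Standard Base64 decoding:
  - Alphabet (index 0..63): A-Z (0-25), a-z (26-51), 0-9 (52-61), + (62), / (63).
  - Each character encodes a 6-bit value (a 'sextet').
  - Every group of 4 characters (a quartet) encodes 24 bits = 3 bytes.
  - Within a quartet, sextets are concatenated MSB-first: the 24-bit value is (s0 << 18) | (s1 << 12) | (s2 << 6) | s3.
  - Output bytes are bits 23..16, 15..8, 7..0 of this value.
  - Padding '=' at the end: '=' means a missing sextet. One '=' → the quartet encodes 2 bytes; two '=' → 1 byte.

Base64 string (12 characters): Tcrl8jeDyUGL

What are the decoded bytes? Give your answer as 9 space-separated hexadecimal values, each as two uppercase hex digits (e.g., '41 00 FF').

Answer: 4D CA E5 F2 37 83 C9 41 8B

Derivation:
After char 0 ('T'=19): chars_in_quartet=1 acc=0x13 bytes_emitted=0
After char 1 ('c'=28): chars_in_quartet=2 acc=0x4DC bytes_emitted=0
After char 2 ('r'=43): chars_in_quartet=3 acc=0x1372B bytes_emitted=0
After char 3 ('l'=37): chars_in_quartet=4 acc=0x4DCAE5 -> emit 4D CA E5, reset; bytes_emitted=3
After char 4 ('8'=60): chars_in_quartet=1 acc=0x3C bytes_emitted=3
After char 5 ('j'=35): chars_in_quartet=2 acc=0xF23 bytes_emitted=3
After char 6 ('e'=30): chars_in_quartet=3 acc=0x3C8DE bytes_emitted=3
After char 7 ('D'=3): chars_in_quartet=4 acc=0xF23783 -> emit F2 37 83, reset; bytes_emitted=6
After char 8 ('y'=50): chars_in_quartet=1 acc=0x32 bytes_emitted=6
After char 9 ('U'=20): chars_in_quartet=2 acc=0xC94 bytes_emitted=6
After char 10 ('G'=6): chars_in_quartet=3 acc=0x32506 bytes_emitted=6
After char 11 ('L'=11): chars_in_quartet=4 acc=0xC9418B -> emit C9 41 8B, reset; bytes_emitted=9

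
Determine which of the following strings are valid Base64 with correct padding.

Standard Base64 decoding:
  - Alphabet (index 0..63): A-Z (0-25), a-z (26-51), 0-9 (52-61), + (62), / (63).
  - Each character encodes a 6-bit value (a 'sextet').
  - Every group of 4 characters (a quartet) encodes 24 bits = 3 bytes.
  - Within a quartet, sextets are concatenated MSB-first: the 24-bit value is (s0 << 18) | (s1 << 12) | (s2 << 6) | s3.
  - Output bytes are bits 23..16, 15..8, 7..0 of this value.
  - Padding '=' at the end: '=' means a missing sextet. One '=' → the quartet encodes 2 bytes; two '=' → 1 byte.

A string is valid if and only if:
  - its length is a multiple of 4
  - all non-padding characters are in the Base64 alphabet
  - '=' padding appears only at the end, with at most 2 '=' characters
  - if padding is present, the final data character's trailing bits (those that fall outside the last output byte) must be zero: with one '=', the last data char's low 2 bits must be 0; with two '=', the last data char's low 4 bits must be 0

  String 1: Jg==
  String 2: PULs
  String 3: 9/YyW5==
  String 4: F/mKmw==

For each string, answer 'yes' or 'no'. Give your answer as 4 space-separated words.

String 1: 'Jg==' → valid
String 2: 'PULs' → valid
String 3: '9/YyW5==' → invalid (bad trailing bits)
String 4: 'F/mKmw==' → valid

Answer: yes yes no yes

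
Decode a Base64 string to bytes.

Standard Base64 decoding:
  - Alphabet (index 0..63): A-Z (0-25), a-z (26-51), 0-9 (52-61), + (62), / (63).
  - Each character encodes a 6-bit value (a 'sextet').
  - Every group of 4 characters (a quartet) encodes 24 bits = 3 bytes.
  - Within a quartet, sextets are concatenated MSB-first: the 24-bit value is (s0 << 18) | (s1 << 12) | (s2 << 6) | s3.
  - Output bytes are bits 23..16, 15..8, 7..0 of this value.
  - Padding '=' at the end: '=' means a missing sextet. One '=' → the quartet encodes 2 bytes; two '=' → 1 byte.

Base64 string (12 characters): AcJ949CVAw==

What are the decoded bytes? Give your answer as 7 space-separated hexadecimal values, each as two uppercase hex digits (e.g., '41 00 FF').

After char 0 ('A'=0): chars_in_quartet=1 acc=0x0 bytes_emitted=0
After char 1 ('c'=28): chars_in_quartet=2 acc=0x1C bytes_emitted=0
After char 2 ('J'=9): chars_in_quartet=3 acc=0x709 bytes_emitted=0
After char 3 ('9'=61): chars_in_quartet=4 acc=0x1C27D -> emit 01 C2 7D, reset; bytes_emitted=3
After char 4 ('4'=56): chars_in_quartet=1 acc=0x38 bytes_emitted=3
After char 5 ('9'=61): chars_in_quartet=2 acc=0xE3D bytes_emitted=3
After char 6 ('C'=2): chars_in_quartet=3 acc=0x38F42 bytes_emitted=3
After char 7 ('V'=21): chars_in_quartet=4 acc=0xE3D095 -> emit E3 D0 95, reset; bytes_emitted=6
After char 8 ('A'=0): chars_in_quartet=1 acc=0x0 bytes_emitted=6
After char 9 ('w'=48): chars_in_quartet=2 acc=0x30 bytes_emitted=6
Padding '==': partial quartet acc=0x30 -> emit 03; bytes_emitted=7

Answer: 01 C2 7D E3 D0 95 03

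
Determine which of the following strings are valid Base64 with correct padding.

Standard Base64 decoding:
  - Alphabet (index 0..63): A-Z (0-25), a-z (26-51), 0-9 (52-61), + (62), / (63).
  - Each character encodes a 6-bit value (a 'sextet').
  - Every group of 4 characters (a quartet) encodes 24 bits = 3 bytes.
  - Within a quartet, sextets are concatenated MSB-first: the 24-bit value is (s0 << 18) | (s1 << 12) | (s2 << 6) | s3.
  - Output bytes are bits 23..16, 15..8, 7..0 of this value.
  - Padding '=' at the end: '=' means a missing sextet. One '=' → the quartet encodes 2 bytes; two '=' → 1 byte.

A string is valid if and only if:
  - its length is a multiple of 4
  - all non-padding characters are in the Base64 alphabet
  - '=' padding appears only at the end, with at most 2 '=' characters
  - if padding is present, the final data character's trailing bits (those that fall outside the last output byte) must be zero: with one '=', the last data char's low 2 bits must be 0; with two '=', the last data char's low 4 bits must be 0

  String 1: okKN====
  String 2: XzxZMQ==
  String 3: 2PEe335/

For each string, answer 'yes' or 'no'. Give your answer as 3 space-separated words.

Answer: no yes yes

Derivation:
String 1: 'okKN====' → invalid (4 pad chars (max 2))
String 2: 'XzxZMQ==' → valid
String 3: '2PEe335/' → valid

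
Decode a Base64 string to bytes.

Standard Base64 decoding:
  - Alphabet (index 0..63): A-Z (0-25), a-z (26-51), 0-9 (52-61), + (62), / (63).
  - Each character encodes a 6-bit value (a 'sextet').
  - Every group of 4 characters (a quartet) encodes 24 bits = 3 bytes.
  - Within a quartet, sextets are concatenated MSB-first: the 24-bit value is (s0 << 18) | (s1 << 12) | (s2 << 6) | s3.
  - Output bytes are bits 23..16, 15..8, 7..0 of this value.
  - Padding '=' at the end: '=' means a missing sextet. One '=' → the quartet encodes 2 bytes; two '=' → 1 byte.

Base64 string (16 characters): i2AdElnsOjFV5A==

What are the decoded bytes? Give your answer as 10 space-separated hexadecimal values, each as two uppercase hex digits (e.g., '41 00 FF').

Answer: 8B 60 1D 12 59 EC 3A 31 55 E4

Derivation:
After char 0 ('i'=34): chars_in_quartet=1 acc=0x22 bytes_emitted=0
After char 1 ('2'=54): chars_in_quartet=2 acc=0x8B6 bytes_emitted=0
After char 2 ('A'=0): chars_in_quartet=3 acc=0x22D80 bytes_emitted=0
After char 3 ('d'=29): chars_in_quartet=4 acc=0x8B601D -> emit 8B 60 1D, reset; bytes_emitted=3
After char 4 ('E'=4): chars_in_quartet=1 acc=0x4 bytes_emitted=3
After char 5 ('l'=37): chars_in_quartet=2 acc=0x125 bytes_emitted=3
After char 6 ('n'=39): chars_in_quartet=3 acc=0x4967 bytes_emitted=3
After char 7 ('s'=44): chars_in_quartet=4 acc=0x1259EC -> emit 12 59 EC, reset; bytes_emitted=6
After char 8 ('O'=14): chars_in_quartet=1 acc=0xE bytes_emitted=6
After char 9 ('j'=35): chars_in_quartet=2 acc=0x3A3 bytes_emitted=6
After char 10 ('F'=5): chars_in_quartet=3 acc=0xE8C5 bytes_emitted=6
After char 11 ('V'=21): chars_in_quartet=4 acc=0x3A3155 -> emit 3A 31 55, reset; bytes_emitted=9
After char 12 ('5'=57): chars_in_quartet=1 acc=0x39 bytes_emitted=9
After char 13 ('A'=0): chars_in_quartet=2 acc=0xE40 bytes_emitted=9
Padding '==': partial quartet acc=0xE40 -> emit E4; bytes_emitted=10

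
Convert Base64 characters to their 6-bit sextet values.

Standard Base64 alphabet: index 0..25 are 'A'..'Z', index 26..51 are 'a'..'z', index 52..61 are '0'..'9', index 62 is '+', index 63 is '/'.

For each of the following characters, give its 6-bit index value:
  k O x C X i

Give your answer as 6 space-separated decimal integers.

Answer: 36 14 49 2 23 34

Derivation:
'k': a..z range, 26 + ord('k') − ord('a') = 36
'O': A..Z range, ord('O') − ord('A') = 14
'x': a..z range, 26 + ord('x') − ord('a') = 49
'C': A..Z range, ord('C') − ord('A') = 2
'X': A..Z range, ord('X') − ord('A') = 23
'i': a..z range, 26 + ord('i') − ord('a') = 34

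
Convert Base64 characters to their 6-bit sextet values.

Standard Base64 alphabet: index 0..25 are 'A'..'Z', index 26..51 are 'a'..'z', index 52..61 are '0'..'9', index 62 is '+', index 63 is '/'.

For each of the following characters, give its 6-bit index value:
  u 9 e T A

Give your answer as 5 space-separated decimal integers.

'u': a..z range, 26 + ord('u') − ord('a') = 46
'9': 0..9 range, 52 + ord('9') − ord('0') = 61
'e': a..z range, 26 + ord('e') − ord('a') = 30
'T': A..Z range, ord('T') − ord('A') = 19
'A': A..Z range, ord('A') − ord('A') = 0

Answer: 46 61 30 19 0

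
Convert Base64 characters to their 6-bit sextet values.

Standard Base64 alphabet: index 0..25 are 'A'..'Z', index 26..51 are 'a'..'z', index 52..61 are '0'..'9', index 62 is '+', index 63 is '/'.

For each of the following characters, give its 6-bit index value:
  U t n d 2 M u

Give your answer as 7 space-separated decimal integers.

Answer: 20 45 39 29 54 12 46

Derivation:
'U': A..Z range, ord('U') − ord('A') = 20
't': a..z range, 26 + ord('t') − ord('a') = 45
'n': a..z range, 26 + ord('n') − ord('a') = 39
'd': a..z range, 26 + ord('d') − ord('a') = 29
'2': 0..9 range, 52 + ord('2') − ord('0') = 54
'M': A..Z range, ord('M') − ord('A') = 12
'u': a..z range, 26 + ord('u') − ord('a') = 46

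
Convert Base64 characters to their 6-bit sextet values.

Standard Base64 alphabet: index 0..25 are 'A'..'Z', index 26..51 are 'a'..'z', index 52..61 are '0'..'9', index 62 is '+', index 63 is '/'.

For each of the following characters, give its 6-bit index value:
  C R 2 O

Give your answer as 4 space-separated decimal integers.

Answer: 2 17 54 14

Derivation:
'C': A..Z range, ord('C') − ord('A') = 2
'R': A..Z range, ord('R') − ord('A') = 17
'2': 0..9 range, 52 + ord('2') − ord('0') = 54
'O': A..Z range, ord('O') − ord('A') = 14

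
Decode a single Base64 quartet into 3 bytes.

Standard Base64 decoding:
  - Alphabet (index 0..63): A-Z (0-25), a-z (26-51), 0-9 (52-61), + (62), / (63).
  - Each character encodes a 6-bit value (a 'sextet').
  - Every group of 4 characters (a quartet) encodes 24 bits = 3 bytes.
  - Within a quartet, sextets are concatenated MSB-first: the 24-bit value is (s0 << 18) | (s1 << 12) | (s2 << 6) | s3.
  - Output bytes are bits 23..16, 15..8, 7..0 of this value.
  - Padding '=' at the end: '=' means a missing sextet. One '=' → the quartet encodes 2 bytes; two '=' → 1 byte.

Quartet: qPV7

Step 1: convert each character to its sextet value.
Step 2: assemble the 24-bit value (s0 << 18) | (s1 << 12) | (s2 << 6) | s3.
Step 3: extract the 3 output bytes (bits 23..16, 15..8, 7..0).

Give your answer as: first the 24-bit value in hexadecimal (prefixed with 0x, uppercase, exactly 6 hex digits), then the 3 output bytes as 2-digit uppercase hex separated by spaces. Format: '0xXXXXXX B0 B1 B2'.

Answer: 0xA8F57B A8 F5 7B

Derivation:
Sextets: q=42, P=15, V=21, 7=59
24-bit: (42<<18) | (15<<12) | (21<<6) | 59
      = 0xA80000 | 0x00F000 | 0x000540 | 0x00003B
      = 0xA8F57B
Bytes: (v>>16)&0xFF=A8, (v>>8)&0xFF=F5, v&0xFF=7B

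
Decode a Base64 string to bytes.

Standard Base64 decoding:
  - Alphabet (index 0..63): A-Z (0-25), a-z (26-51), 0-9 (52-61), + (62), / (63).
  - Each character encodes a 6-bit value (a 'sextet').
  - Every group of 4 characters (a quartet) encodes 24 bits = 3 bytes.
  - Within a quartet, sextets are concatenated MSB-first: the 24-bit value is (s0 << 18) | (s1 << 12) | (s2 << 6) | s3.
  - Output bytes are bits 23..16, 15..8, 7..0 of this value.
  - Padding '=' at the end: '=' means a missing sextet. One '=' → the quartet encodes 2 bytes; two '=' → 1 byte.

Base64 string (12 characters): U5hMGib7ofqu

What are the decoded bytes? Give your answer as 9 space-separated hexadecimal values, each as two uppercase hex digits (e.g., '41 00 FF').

After char 0 ('U'=20): chars_in_quartet=1 acc=0x14 bytes_emitted=0
After char 1 ('5'=57): chars_in_quartet=2 acc=0x539 bytes_emitted=0
After char 2 ('h'=33): chars_in_quartet=3 acc=0x14E61 bytes_emitted=0
After char 3 ('M'=12): chars_in_quartet=4 acc=0x53984C -> emit 53 98 4C, reset; bytes_emitted=3
After char 4 ('G'=6): chars_in_quartet=1 acc=0x6 bytes_emitted=3
After char 5 ('i'=34): chars_in_quartet=2 acc=0x1A2 bytes_emitted=3
After char 6 ('b'=27): chars_in_quartet=3 acc=0x689B bytes_emitted=3
After char 7 ('7'=59): chars_in_quartet=4 acc=0x1A26FB -> emit 1A 26 FB, reset; bytes_emitted=6
After char 8 ('o'=40): chars_in_quartet=1 acc=0x28 bytes_emitted=6
After char 9 ('f'=31): chars_in_quartet=2 acc=0xA1F bytes_emitted=6
After char 10 ('q'=42): chars_in_quartet=3 acc=0x287EA bytes_emitted=6
After char 11 ('u'=46): chars_in_quartet=4 acc=0xA1FAAE -> emit A1 FA AE, reset; bytes_emitted=9

Answer: 53 98 4C 1A 26 FB A1 FA AE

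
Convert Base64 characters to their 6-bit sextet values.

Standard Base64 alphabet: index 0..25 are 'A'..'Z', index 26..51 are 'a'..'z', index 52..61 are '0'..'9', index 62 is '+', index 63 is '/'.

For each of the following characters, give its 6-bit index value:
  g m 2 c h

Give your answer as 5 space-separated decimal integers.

'g': a..z range, 26 + ord('g') − ord('a') = 32
'm': a..z range, 26 + ord('m') − ord('a') = 38
'2': 0..9 range, 52 + ord('2') − ord('0') = 54
'c': a..z range, 26 + ord('c') − ord('a') = 28
'h': a..z range, 26 + ord('h') − ord('a') = 33

Answer: 32 38 54 28 33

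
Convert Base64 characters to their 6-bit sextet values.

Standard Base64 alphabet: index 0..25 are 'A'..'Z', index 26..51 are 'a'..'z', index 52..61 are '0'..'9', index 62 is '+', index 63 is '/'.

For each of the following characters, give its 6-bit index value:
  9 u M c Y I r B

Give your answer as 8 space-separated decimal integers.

'9': 0..9 range, 52 + ord('9') − ord('0') = 61
'u': a..z range, 26 + ord('u') − ord('a') = 46
'M': A..Z range, ord('M') − ord('A') = 12
'c': a..z range, 26 + ord('c') − ord('a') = 28
'Y': A..Z range, ord('Y') − ord('A') = 24
'I': A..Z range, ord('I') − ord('A') = 8
'r': a..z range, 26 + ord('r') − ord('a') = 43
'B': A..Z range, ord('B') − ord('A') = 1

Answer: 61 46 12 28 24 8 43 1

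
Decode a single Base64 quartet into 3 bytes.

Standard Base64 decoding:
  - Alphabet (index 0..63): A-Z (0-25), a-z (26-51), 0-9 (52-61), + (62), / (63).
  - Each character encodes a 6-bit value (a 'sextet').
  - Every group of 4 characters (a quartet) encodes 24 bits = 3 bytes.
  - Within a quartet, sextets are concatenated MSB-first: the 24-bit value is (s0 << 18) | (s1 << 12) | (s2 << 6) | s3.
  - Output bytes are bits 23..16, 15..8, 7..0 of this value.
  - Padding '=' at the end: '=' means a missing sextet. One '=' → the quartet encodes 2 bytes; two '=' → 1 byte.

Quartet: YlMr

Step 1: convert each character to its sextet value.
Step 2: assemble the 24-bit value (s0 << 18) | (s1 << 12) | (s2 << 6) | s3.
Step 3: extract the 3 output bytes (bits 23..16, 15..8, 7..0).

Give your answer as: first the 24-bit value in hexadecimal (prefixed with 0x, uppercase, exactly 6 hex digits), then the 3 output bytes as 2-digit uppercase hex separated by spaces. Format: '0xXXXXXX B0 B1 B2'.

Sextets: Y=24, l=37, M=12, r=43
24-bit: (24<<18) | (37<<12) | (12<<6) | 43
      = 0x600000 | 0x025000 | 0x000300 | 0x00002B
      = 0x62532B
Bytes: (v>>16)&0xFF=62, (v>>8)&0xFF=53, v&0xFF=2B

Answer: 0x62532B 62 53 2B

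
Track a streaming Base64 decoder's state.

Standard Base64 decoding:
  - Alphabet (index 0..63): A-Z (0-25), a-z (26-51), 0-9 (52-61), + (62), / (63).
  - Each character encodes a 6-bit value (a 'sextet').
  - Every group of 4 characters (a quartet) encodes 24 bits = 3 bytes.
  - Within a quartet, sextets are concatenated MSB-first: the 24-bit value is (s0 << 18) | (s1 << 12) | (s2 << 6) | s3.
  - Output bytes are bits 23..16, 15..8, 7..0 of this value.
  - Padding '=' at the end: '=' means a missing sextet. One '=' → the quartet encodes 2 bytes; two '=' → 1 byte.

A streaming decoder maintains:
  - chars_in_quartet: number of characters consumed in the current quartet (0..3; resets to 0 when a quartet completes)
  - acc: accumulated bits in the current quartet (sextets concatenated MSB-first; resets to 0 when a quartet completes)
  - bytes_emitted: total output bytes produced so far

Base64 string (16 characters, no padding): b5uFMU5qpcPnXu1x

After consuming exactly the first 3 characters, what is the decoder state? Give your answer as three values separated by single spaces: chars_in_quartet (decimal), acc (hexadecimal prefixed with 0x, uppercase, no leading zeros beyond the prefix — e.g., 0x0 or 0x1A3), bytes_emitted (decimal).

After char 0 ('b'=27): chars_in_quartet=1 acc=0x1B bytes_emitted=0
After char 1 ('5'=57): chars_in_quartet=2 acc=0x6F9 bytes_emitted=0
After char 2 ('u'=46): chars_in_quartet=3 acc=0x1BE6E bytes_emitted=0

Answer: 3 0x1BE6E 0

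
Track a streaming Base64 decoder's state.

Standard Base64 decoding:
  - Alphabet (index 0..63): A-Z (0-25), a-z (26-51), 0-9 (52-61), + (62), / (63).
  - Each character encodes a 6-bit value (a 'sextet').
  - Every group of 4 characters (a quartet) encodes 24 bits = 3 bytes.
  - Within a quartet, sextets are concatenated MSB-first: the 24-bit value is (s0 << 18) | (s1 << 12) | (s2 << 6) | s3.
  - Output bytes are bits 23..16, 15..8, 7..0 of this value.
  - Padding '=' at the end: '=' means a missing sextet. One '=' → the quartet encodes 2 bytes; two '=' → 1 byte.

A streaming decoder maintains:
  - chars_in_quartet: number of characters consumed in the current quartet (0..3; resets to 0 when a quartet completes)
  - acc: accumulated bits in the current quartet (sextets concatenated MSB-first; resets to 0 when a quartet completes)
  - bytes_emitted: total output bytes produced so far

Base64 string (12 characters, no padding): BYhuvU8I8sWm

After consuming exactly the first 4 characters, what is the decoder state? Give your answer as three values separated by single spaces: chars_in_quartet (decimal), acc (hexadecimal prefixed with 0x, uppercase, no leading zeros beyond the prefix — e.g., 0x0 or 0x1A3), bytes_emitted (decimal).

Answer: 0 0x0 3

Derivation:
After char 0 ('B'=1): chars_in_quartet=1 acc=0x1 bytes_emitted=0
After char 1 ('Y'=24): chars_in_quartet=2 acc=0x58 bytes_emitted=0
After char 2 ('h'=33): chars_in_quartet=3 acc=0x1621 bytes_emitted=0
After char 3 ('u'=46): chars_in_quartet=4 acc=0x5886E -> emit 05 88 6E, reset; bytes_emitted=3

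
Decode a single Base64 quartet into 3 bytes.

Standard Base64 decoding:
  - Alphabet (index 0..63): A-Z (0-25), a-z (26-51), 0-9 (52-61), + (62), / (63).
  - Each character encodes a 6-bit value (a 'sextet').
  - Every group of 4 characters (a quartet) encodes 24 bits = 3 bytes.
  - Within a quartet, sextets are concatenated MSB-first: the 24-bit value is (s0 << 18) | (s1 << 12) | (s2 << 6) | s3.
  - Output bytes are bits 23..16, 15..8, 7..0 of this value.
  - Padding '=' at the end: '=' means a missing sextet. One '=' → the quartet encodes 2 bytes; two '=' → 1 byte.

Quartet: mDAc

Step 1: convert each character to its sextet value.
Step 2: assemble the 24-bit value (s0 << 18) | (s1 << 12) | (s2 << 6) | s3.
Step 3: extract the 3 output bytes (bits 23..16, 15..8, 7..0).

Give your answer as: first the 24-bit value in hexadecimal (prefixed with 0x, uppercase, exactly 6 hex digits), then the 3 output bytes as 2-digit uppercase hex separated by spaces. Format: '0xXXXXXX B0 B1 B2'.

Sextets: m=38, D=3, A=0, c=28
24-bit: (38<<18) | (3<<12) | (0<<6) | 28
      = 0x980000 | 0x003000 | 0x000000 | 0x00001C
      = 0x98301C
Bytes: (v>>16)&0xFF=98, (v>>8)&0xFF=30, v&0xFF=1C

Answer: 0x98301C 98 30 1C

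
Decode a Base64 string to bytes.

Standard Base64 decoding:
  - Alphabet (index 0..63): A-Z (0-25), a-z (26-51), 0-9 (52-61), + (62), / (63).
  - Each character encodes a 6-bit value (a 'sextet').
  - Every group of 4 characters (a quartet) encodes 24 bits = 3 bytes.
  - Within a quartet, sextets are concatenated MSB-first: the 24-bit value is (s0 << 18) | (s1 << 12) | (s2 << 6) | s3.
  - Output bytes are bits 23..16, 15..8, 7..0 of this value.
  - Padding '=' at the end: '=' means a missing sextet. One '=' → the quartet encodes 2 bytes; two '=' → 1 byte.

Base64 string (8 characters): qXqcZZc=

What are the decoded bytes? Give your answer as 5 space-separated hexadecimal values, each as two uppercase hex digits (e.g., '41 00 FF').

After char 0 ('q'=42): chars_in_quartet=1 acc=0x2A bytes_emitted=0
After char 1 ('X'=23): chars_in_quartet=2 acc=0xA97 bytes_emitted=0
After char 2 ('q'=42): chars_in_quartet=3 acc=0x2A5EA bytes_emitted=0
After char 3 ('c'=28): chars_in_quartet=4 acc=0xA97A9C -> emit A9 7A 9C, reset; bytes_emitted=3
After char 4 ('Z'=25): chars_in_quartet=1 acc=0x19 bytes_emitted=3
After char 5 ('Z'=25): chars_in_quartet=2 acc=0x659 bytes_emitted=3
After char 6 ('c'=28): chars_in_quartet=3 acc=0x1965C bytes_emitted=3
Padding '=': partial quartet acc=0x1965C -> emit 65 97; bytes_emitted=5

Answer: A9 7A 9C 65 97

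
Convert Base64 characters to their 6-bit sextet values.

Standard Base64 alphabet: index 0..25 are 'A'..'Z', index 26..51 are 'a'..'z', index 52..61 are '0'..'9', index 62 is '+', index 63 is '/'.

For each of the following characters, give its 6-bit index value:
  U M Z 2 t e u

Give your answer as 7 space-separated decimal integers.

'U': A..Z range, ord('U') − ord('A') = 20
'M': A..Z range, ord('M') − ord('A') = 12
'Z': A..Z range, ord('Z') − ord('A') = 25
'2': 0..9 range, 52 + ord('2') − ord('0') = 54
't': a..z range, 26 + ord('t') − ord('a') = 45
'e': a..z range, 26 + ord('e') − ord('a') = 30
'u': a..z range, 26 + ord('u') − ord('a') = 46

Answer: 20 12 25 54 45 30 46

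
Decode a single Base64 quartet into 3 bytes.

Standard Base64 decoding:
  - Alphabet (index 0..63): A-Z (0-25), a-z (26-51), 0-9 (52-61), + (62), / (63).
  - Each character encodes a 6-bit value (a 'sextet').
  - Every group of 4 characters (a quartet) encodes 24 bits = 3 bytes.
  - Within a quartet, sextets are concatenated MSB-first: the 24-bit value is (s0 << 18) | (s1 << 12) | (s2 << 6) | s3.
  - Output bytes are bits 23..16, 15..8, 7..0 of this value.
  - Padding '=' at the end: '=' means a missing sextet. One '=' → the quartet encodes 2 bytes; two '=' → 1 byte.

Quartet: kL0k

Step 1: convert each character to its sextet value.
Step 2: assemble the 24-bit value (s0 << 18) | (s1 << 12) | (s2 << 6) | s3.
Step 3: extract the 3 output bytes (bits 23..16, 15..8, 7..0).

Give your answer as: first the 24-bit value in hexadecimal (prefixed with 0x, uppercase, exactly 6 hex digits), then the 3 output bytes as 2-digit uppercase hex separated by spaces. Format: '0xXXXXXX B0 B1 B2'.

Answer: 0x90BD24 90 BD 24

Derivation:
Sextets: k=36, L=11, 0=52, k=36
24-bit: (36<<18) | (11<<12) | (52<<6) | 36
      = 0x900000 | 0x00B000 | 0x000D00 | 0x000024
      = 0x90BD24
Bytes: (v>>16)&0xFF=90, (v>>8)&0xFF=BD, v&0xFF=24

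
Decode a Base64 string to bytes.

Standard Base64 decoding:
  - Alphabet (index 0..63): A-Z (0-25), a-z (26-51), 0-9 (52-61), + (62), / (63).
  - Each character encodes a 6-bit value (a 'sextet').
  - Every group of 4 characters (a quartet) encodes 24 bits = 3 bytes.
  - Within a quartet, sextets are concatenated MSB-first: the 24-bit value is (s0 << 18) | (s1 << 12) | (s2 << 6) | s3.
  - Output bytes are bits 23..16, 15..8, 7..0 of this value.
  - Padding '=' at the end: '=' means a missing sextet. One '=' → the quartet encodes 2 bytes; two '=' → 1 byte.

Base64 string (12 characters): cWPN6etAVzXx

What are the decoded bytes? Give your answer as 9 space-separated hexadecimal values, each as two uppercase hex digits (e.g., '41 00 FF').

After char 0 ('c'=28): chars_in_quartet=1 acc=0x1C bytes_emitted=0
After char 1 ('W'=22): chars_in_quartet=2 acc=0x716 bytes_emitted=0
After char 2 ('P'=15): chars_in_quartet=3 acc=0x1C58F bytes_emitted=0
After char 3 ('N'=13): chars_in_quartet=4 acc=0x7163CD -> emit 71 63 CD, reset; bytes_emitted=3
After char 4 ('6'=58): chars_in_quartet=1 acc=0x3A bytes_emitted=3
After char 5 ('e'=30): chars_in_quartet=2 acc=0xE9E bytes_emitted=3
After char 6 ('t'=45): chars_in_quartet=3 acc=0x3A7AD bytes_emitted=3
After char 7 ('A'=0): chars_in_quartet=4 acc=0xE9EB40 -> emit E9 EB 40, reset; bytes_emitted=6
After char 8 ('V'=21): chars_in_quartet=1 acc=0x15 bytes_emitted=6
After char 9 ('z'=51): chars_in_quartet=2 acc=0x573 bytes_emitted=6
After char 10 ('X'=23): chars_in_quartet=3 acc=0x15CD7 bytes_emitted=6
After char 11 ('x'=49): chars_in_quartet=4 acc=0x5735F1 -> emit 57 35 F1, reset; bytes_emitted=9

Answer: 71 63 CD E9 EB 40 57 35 F1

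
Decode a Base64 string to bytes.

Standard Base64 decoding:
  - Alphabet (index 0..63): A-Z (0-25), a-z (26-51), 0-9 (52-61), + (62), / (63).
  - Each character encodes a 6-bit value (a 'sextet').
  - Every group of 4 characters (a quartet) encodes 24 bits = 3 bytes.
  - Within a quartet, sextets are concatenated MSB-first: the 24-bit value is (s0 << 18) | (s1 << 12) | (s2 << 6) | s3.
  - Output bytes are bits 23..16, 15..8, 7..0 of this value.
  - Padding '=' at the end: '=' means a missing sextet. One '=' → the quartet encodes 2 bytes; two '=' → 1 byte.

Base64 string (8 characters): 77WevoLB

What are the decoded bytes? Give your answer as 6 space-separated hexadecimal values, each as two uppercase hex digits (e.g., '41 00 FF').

After char 0 ('7'=59): chars_in_quartet=1 acc=0x3B bytes_emitted=0
After char 1 ('7'=59): chars_in_quartet=2 acc=0xEFB bytes_emitted=0
After char 2 ('W'=22): chars_in_quartet=3 acc=0x3BED6 bytes_emitted=0
After char 3 ('e'=30): chars_in_quartet=4 acc=0xEFB59E -> emit EF B5 9E, reset; bytes_emitted=3
After char 4 ('v'=47): chars_in_quartet=1 acc=0x2F bytes_emitted=3
After char 5 ('o'=40): chars_in_quartet=2 acc=0xBE8 bytes_emitted=3
After char 6 ('L'=11): chars_in_quartet=3 acc=0x2FA0B bytes_emitted=3
After char 7 ('B'=1): chars_in_quartet=4 acc=0xBE82C1 -> emit BE 82 C1, reset; bytes_emitted=6

Answer: EF B5 9E BE 82 C1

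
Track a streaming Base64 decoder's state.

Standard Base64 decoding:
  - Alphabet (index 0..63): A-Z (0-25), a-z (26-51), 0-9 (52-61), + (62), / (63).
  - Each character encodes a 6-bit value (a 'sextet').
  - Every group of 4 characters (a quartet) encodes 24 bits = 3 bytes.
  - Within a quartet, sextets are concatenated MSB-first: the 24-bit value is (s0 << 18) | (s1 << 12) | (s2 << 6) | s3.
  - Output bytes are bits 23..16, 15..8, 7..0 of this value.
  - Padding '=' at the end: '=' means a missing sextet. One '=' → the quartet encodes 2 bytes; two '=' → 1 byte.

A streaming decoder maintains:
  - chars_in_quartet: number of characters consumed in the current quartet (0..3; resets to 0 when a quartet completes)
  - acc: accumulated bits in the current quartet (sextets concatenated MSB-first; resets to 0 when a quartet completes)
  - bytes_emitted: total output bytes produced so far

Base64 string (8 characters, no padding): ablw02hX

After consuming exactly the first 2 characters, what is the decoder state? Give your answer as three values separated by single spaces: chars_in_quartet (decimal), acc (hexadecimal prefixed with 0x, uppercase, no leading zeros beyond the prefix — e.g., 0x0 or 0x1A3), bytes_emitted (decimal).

Answer: 2 0x69B 0

Derivation:
After char 0 ('a'=26): chars_in_quartet=1 acc=0x1A bytes_emitted=0
After char 1 ('b'=27): chars_in_quartet=2 acc=0x69B bytes_emitted=0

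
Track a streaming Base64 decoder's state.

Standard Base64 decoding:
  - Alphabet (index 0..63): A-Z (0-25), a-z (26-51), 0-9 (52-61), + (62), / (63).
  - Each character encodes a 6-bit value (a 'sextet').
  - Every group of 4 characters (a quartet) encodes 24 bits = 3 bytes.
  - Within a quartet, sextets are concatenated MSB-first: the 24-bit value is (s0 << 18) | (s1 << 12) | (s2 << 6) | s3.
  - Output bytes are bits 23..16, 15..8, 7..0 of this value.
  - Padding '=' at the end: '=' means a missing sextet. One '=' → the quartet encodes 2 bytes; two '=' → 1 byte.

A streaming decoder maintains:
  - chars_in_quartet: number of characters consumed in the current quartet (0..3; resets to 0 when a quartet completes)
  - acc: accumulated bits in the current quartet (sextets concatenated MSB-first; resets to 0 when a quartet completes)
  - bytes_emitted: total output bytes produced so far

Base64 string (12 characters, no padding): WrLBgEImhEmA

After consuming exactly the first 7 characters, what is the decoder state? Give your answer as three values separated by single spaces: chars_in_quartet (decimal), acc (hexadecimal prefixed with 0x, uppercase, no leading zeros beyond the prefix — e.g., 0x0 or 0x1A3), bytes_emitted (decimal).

After char 0 ('W'=22): chars_in_quartet=1 acc=0x16 bytes_emitted=0
After char 1 ('r'=43): chars_in_quartet=2 acc=0x5AB bytes_emitted=0
After char 2 ('L'=11): chars_in_quartet=3 acc=0x16ACB bytes_emitted=0
After char 3 ('B'=1): chars_in_quartet=4 acc=0x5AB2C1 -> emit 5A B2 C1, reset; bytes_emitted=3
After char 4 ('g'=32): chars_in_quartet=1 acc=0x20 bytes_emitted=3
After char 5 ('E'=4): chars_in_quartet=2 acc=0x804 bytes_emitted=3
After char 6 ('I'=8): chars_in_quartet=3 acc=0x20108 bytes_emitted=3

Answer: 3 0x20108 3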